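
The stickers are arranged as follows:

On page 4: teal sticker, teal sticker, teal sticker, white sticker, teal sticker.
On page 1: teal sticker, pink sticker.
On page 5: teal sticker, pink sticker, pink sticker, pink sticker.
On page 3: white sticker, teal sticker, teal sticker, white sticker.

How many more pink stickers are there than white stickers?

pink stickers: 4.
white stickers: 3.
4 − 3 = 1.

1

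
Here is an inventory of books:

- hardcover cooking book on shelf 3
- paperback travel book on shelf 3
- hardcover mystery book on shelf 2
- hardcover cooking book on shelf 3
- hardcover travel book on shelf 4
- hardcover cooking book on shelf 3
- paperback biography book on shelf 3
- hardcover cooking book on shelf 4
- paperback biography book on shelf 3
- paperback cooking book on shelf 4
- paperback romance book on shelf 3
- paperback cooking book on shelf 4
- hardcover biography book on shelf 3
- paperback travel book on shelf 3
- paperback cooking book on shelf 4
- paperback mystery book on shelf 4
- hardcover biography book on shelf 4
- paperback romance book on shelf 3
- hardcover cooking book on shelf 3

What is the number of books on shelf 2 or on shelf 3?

on shelf 2: 1; on shelf 3: 11; together 1 + 11 = 12.

12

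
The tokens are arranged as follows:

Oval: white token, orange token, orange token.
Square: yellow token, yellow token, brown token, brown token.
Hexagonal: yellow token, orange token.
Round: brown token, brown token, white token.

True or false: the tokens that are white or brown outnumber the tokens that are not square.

False

There are 6 tokens that are white or brown.
There are 8 tokens that are not square.
The claim requires 6 > 8, which does not hold.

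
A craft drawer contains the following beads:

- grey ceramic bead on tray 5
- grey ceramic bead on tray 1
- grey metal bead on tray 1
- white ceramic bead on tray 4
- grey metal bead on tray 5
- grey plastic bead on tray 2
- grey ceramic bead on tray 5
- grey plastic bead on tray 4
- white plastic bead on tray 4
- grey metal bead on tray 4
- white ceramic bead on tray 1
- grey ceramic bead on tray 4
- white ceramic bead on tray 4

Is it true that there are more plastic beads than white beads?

|plastic beads| = 3.
|white beads| = 4.
The claim requires 3 > 4, which does not hold.

False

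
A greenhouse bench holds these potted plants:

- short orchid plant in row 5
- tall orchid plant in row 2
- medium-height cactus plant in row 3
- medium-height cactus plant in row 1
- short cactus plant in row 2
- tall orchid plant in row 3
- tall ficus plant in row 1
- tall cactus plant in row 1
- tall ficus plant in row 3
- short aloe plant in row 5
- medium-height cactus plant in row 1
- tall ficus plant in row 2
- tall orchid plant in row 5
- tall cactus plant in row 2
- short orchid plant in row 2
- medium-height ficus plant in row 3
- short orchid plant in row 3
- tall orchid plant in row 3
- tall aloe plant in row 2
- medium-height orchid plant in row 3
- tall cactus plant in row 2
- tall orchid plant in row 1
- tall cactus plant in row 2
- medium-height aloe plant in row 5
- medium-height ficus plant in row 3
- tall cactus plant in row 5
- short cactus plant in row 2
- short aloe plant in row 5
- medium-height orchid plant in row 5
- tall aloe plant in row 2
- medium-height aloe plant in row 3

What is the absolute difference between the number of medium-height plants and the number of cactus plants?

1

medium-height plants: 9. cactus plants: 10.
|9 − 10| = 10 − 9 = 1.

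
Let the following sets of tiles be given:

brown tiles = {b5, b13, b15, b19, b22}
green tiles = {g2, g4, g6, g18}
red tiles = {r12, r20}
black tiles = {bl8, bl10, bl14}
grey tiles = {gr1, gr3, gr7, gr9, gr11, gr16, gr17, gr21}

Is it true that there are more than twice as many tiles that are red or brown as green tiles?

There are 7 tiles that are red or brown.
There are 4 green tiles.
The claim requires 7 > 2 × 4 = 8, which does not hold.

False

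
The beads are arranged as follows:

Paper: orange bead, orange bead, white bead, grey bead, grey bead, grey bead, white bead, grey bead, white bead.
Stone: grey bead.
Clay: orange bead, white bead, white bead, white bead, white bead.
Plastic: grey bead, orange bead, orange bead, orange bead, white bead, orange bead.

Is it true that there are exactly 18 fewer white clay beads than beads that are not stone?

white clay beads: 4.
beads that are not stone: 20.
The claim requires 20 − 4 (= 16) to equal 18, which does not hold.

False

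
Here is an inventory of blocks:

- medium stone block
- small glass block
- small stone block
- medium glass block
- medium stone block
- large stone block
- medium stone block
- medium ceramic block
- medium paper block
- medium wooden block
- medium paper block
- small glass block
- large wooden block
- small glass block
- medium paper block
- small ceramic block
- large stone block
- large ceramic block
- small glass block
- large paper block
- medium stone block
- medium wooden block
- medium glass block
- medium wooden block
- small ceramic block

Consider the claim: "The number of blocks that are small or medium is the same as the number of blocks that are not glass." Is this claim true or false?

blocks that are small or medium: 20.
blocks that are not glass: 19.
The claim requires 20 = 19, which does not hold.

False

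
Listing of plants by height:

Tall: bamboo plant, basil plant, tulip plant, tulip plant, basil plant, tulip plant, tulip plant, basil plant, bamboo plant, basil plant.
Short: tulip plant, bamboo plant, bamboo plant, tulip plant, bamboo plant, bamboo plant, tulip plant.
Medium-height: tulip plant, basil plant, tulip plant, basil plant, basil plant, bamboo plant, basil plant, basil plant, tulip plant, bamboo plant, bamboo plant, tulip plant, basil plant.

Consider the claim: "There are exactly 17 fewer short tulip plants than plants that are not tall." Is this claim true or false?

There are 3 short tulip plants.
There are 20 plants that are not tall.
The claim requires 20 − 3 (= 17) to equal 17, which holds.

True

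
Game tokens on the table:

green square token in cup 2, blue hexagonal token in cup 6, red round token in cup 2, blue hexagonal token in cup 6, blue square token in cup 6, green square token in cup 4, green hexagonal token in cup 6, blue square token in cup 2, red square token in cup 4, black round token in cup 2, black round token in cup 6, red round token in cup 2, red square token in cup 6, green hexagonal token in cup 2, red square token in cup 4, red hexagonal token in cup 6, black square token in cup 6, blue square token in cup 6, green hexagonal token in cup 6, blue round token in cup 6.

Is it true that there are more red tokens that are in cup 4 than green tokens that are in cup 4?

True

red tokens in cup 4: 2.
green tokens in cup 4: 1.
The claim requires 2 > 1, which holds.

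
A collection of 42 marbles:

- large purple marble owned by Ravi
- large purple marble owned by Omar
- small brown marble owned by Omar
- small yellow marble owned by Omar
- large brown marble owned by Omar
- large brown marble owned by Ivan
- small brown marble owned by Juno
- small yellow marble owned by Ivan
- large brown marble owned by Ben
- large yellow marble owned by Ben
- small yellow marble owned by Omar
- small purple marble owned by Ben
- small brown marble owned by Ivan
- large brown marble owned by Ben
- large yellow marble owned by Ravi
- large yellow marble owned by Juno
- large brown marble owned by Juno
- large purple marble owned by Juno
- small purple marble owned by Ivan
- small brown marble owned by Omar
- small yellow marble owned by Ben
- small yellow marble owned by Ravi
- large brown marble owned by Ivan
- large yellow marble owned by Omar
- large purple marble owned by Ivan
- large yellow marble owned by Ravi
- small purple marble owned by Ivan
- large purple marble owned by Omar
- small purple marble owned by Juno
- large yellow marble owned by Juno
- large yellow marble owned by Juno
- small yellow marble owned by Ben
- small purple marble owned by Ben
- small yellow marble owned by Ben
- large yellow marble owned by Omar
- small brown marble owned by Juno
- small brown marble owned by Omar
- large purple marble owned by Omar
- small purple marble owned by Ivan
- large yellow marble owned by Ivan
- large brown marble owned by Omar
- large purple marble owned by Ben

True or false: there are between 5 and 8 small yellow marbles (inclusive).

True

small yellow marbles: 7.
The claim requires 5 ≤ 7 ≤ 8, which holds.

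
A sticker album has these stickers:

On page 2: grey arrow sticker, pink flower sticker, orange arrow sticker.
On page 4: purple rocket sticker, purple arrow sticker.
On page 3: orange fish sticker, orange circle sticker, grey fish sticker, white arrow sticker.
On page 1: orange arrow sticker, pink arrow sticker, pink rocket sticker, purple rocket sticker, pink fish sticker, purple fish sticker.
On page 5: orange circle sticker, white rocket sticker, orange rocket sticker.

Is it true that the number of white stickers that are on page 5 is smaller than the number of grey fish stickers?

False

There is 1 white sticker on page 5.
There is 1 grey fish sticker.
The claim requires 1 < 1, which does not hold.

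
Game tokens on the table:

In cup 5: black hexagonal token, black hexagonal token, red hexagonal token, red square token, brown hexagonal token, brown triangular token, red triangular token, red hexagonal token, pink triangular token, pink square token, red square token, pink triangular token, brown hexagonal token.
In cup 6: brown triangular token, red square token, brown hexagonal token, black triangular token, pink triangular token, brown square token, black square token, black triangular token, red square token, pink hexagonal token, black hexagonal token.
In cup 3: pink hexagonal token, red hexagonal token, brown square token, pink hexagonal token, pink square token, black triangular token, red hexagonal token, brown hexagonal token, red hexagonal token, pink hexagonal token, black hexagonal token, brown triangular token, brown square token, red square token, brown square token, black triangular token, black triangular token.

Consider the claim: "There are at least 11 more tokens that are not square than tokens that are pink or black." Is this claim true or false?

False

There are 29 tokens that are not square.
There are 19 tokens that are pink or black.
The claim requires 29 − 19 = 10 ≥ 11, which does not hold.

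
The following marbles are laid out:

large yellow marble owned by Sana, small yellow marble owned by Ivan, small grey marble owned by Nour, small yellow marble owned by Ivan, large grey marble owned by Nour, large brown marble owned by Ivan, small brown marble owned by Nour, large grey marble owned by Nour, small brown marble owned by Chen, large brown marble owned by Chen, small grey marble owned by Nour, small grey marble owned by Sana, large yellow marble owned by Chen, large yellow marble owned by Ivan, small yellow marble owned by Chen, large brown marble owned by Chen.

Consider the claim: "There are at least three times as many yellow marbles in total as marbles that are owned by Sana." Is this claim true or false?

|yellow marbles| = 6.
|marbles owned by Sana| = 2.
The claim requires 6 ≥ 3 × 2 = 6, which holds.

True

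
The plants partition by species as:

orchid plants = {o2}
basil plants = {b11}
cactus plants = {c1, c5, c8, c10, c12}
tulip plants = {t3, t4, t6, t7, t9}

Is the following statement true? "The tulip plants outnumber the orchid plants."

tulip plants: 5.
orchid plants: 1.
The claim requires 5 > 1, which holds.

True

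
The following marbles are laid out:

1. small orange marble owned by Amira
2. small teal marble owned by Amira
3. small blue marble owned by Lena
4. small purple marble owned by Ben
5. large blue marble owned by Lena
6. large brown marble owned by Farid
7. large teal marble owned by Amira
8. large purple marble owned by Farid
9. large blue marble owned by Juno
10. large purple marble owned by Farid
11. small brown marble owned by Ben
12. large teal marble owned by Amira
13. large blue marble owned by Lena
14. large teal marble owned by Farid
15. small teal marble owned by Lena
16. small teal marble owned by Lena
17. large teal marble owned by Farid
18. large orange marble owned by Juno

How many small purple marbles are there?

1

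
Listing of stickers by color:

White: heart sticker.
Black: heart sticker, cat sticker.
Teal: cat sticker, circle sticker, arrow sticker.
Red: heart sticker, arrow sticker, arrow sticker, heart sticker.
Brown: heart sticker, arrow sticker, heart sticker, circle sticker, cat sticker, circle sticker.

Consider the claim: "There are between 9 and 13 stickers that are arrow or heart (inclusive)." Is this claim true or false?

True

There are 10 stickers that are arrow or heart.
The claim requires 9 ≤ 10 ≤ 13, which holds.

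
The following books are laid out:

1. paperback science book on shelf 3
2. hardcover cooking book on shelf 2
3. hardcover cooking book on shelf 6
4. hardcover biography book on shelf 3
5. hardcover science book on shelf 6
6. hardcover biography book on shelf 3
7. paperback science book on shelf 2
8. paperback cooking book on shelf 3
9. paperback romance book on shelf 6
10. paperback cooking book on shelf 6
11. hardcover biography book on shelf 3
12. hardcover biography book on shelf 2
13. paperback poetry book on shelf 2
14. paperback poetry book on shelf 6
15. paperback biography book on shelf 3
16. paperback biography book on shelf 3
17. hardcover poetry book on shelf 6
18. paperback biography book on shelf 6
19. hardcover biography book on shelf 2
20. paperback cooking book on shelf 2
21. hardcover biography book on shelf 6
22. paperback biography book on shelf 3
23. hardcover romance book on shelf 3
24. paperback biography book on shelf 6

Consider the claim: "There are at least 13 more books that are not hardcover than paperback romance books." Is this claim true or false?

books that are not hardcover: 13.
paperback romance books: 1.
The claim requires 13 − 1 = 12 ≥ 13, which does not hold.

False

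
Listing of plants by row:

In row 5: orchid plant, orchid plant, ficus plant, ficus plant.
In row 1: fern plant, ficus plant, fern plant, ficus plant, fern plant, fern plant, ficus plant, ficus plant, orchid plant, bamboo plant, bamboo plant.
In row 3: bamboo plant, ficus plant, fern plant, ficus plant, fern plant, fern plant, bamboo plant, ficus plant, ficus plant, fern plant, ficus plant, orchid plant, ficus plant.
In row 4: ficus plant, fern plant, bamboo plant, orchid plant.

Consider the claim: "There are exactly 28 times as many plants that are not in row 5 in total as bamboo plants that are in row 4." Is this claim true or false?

True

|plants that are not in row 5| = 28.
|bamboo plants in row 4| = 1.
The claim requires 28 = 28 × 1 = 28, which holds.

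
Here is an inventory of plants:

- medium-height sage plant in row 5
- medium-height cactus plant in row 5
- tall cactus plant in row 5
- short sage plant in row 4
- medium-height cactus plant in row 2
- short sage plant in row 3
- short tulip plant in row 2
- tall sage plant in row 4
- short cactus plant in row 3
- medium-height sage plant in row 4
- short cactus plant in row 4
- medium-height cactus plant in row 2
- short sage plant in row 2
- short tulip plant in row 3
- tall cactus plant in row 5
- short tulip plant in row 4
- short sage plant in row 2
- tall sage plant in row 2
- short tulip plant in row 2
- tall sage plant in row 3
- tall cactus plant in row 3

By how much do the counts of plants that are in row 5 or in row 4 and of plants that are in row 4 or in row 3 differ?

1

plants in row 5 or in row 4: 9. plants in row 4 or in row 3: 10.
|9 − 10| = 10 − 9 = 1.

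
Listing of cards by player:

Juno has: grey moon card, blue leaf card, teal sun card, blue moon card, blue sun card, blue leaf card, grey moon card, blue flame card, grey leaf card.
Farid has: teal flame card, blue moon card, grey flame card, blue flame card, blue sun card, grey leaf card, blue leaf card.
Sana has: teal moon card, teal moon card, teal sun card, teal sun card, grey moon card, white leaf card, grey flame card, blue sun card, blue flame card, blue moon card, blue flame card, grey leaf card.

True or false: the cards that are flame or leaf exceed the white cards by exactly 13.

cards that are flame or leaf: 14.
white cards: 1.
The claim requires 14 − 1 (= 13) to equal 13, which holds.

True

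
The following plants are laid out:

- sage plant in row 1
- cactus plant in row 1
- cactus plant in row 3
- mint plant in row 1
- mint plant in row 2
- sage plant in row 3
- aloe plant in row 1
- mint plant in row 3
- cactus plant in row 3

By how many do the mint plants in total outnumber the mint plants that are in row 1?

2

mint plants: 3.
mint plants in row 1: 1.
3 − 1 = 2.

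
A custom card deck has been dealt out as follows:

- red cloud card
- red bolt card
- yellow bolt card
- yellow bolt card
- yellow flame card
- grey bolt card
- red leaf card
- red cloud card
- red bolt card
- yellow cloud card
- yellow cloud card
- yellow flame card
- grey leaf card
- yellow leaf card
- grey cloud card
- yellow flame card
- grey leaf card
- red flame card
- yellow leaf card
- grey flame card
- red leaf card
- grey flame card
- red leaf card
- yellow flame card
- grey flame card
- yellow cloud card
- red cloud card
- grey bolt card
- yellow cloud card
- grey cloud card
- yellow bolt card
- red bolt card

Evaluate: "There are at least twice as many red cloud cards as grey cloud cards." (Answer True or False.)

False

red cloud cards: 3.
grey cloud cards: 2.
The claim requires 3 ≥ 2 × 2 = 4, which does not hold.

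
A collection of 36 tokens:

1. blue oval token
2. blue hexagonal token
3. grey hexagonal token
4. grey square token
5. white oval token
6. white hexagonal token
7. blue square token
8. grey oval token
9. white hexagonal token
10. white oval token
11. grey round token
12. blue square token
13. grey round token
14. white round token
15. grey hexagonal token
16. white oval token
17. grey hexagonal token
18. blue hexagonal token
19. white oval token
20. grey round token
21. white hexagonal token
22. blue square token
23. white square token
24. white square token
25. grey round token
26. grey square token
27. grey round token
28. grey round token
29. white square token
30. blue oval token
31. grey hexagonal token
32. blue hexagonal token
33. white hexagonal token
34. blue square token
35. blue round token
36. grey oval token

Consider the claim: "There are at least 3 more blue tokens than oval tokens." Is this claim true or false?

False

|blue tokens| = 10.
|oval tokens| = 8.
The claim requires 10 − 8 = 2 ≥ 3, which does not hold.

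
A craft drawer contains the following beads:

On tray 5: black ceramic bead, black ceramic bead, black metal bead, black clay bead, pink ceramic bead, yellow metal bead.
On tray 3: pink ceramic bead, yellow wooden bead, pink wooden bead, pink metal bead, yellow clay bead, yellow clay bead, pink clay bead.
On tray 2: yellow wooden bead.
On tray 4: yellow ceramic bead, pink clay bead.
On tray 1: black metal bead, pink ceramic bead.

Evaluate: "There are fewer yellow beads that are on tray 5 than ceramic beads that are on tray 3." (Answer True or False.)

False

yellow beads on tray 5: 1.
ceramic beads on tray 3: 1.
The claim requires 1 < 1, which does not hold.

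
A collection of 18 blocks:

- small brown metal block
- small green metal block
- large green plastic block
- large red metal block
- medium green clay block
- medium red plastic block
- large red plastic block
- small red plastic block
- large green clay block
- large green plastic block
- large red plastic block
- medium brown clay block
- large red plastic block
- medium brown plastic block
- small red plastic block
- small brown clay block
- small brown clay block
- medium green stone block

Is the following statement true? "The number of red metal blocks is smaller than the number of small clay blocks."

True

|red metal blocks| = 1.
|small clay blocks| = 2.
The claim requires 1 < 2, which holds.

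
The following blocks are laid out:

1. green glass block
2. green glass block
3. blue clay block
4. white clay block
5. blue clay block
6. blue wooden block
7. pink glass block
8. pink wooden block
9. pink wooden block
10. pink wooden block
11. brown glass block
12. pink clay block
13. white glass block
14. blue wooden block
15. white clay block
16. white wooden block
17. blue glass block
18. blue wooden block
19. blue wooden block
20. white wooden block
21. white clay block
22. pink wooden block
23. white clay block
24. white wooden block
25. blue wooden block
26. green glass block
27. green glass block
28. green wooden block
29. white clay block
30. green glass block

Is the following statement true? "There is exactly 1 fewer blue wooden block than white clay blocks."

There are 5 blue wooden blocks.
There are 5 white clay blocks.
The claim requires 5 − 5 (= 0) to equal 1, which does not hold.

False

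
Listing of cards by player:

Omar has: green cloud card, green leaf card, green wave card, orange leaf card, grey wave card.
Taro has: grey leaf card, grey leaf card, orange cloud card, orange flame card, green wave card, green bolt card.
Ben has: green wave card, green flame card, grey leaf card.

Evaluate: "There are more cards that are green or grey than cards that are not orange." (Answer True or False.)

False

|cards that are green or grey| = 11.
|cards that are not orange| = 11.
The claim requires 11 > 11, which does not hold.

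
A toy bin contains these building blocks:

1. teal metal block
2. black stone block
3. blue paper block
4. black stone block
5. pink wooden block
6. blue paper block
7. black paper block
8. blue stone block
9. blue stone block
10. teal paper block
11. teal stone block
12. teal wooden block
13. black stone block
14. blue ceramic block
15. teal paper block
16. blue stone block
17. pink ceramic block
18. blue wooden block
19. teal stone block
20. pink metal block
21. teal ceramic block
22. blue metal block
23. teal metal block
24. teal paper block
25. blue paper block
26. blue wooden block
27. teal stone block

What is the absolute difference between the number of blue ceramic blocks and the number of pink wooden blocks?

0

blue ceramic blocks: 1. pink wooden blocks: 1.
|1 − 1| = 1 − 1 = 0.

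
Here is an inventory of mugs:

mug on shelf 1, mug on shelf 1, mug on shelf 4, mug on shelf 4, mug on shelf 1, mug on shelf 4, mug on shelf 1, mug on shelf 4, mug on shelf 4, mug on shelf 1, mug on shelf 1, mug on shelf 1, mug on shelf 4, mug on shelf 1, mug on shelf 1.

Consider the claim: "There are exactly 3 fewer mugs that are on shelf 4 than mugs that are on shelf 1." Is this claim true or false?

|mugs on shelf 4| = 6.
|mugs on shelf 1| = 9.
The claim requires 9 − 6 (= 3) to equal 3, which holds.

True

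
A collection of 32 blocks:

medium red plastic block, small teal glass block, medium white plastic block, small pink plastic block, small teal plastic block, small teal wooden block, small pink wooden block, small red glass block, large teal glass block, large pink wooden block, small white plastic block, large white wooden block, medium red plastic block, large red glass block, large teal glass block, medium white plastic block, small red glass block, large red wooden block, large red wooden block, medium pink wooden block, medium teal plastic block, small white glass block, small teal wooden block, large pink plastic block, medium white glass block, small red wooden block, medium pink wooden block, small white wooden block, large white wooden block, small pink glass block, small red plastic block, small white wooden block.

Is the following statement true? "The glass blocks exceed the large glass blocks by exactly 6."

True

There are 9 glass blocks.
There are 3 large glass blocks.
The claim requires 9 − 3 (= 6) to equal 6, which holds.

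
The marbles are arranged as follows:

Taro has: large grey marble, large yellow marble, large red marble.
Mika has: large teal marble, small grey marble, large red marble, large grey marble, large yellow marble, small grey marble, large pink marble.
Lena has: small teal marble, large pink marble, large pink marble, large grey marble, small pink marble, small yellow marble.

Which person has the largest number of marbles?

Mika

Counts by owner: Mika→7, Lena→6, Taro→3.
The maximum is 7, held uniquely by Mika.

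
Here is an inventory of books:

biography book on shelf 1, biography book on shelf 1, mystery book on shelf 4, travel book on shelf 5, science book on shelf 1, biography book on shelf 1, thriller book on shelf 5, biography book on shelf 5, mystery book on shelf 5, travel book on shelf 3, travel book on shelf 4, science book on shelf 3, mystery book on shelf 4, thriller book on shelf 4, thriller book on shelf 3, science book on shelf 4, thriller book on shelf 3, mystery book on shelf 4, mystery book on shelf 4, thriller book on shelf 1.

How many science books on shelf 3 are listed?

1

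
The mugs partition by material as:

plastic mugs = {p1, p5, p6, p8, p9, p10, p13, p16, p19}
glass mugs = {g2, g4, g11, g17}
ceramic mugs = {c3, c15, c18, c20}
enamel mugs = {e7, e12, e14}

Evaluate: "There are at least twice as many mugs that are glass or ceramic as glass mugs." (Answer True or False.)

There are 8 mugs that are glass or ceramic.
There are 4 glass mugs.
The claim requires 8 ≥ 2 × 4 = 8, which holds.

True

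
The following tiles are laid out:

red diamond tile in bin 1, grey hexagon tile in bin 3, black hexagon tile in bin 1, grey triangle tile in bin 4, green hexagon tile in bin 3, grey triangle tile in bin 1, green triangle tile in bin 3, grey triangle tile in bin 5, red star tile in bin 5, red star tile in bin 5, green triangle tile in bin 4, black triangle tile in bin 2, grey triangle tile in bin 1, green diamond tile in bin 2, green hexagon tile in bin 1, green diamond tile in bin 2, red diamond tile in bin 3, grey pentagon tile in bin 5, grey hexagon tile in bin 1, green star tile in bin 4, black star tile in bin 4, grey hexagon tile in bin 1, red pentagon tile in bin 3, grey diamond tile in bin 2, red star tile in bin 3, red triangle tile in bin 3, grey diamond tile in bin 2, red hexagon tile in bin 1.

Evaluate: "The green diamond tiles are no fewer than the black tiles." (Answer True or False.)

green diamond tiles: 2.
black tiles: 3.
The claim requires 2 ≥ 3, which does not hold.

False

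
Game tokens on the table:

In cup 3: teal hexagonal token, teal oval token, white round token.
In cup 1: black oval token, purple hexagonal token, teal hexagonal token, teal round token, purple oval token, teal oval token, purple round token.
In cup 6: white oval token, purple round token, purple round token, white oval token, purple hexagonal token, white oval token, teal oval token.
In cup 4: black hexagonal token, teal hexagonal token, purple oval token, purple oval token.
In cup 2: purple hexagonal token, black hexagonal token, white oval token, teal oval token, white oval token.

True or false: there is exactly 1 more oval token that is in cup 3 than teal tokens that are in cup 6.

oval tokens in cup 3: 1.
teal tokens in cup 6: 1.
The claim requires 1 − 1 (= 0) to equal 1, which does not hold.

False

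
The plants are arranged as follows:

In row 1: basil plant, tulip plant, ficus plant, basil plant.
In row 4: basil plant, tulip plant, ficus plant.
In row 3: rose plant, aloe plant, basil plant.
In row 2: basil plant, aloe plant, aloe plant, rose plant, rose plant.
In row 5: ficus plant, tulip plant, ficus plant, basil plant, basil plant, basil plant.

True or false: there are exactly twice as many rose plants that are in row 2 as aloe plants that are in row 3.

True

|rose plants in row 2| = 2.
|aloe plants in row 3| = 1.
The claim requires 2 = 2 × 1 = 2, which holds.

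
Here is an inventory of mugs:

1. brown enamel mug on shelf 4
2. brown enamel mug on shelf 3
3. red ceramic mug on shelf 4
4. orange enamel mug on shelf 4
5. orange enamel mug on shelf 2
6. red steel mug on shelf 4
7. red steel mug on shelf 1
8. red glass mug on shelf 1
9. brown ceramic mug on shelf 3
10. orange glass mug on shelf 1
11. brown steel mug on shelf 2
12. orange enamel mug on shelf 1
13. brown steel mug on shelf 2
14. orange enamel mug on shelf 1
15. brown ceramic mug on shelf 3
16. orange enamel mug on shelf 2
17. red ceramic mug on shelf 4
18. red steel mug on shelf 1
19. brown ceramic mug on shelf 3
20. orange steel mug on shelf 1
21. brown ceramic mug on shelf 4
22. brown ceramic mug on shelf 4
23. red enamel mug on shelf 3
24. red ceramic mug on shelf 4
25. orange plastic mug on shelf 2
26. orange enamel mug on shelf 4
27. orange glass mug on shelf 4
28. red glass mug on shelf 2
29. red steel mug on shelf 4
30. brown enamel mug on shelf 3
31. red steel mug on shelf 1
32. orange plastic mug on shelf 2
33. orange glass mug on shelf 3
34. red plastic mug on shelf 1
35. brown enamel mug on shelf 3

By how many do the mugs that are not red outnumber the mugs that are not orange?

mugs that are not red: 23.
mugs that are not orange: 23.
23 − 23 = 0.

0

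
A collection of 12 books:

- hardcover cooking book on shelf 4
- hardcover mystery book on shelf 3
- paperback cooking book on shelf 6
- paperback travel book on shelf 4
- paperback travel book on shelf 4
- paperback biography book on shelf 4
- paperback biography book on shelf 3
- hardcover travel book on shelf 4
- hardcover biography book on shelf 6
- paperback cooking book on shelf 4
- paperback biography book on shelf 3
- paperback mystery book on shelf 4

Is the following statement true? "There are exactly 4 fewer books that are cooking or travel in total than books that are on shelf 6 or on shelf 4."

False

|books that are cooking or travel| = 6.
|books on shelf 6 or on shelf 4| = 9.
The claim requires 9 − 6 (= 3) to equal 4, which does not hold.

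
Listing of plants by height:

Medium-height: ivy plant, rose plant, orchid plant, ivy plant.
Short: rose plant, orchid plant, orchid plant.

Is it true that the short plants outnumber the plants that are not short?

False

short plants: 3.
plants that are not short: 4.
The claim requires 3 > 4, which does not hold.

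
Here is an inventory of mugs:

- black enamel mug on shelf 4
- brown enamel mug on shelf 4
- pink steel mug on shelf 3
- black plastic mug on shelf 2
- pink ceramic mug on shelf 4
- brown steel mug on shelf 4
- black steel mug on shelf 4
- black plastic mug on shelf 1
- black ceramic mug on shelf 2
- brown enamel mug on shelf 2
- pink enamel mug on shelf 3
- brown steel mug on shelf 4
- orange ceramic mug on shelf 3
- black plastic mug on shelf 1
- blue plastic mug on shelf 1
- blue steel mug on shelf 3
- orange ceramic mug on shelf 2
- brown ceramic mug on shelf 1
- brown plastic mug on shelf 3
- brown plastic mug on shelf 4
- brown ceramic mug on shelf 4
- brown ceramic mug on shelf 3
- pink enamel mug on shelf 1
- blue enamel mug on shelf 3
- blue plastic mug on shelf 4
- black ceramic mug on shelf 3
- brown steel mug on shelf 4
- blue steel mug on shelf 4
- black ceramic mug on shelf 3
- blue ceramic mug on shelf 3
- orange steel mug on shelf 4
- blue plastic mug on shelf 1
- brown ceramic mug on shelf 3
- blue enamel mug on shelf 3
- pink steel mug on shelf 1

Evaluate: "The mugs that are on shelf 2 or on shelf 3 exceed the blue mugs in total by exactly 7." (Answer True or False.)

mugs on shelf 2 or on shelf 3: 16.
blue mugs: 8.
The claim requires 16 − 8 (= 8) to equal 7, which does not hold.

False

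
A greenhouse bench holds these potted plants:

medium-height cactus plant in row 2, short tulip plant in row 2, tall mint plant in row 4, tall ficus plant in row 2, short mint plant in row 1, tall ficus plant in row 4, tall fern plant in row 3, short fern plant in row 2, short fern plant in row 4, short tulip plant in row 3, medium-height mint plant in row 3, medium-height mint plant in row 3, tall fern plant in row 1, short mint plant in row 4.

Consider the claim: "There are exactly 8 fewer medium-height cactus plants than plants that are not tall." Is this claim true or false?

medium-height cactus plants: 1.
plants that are not tall: 9.
The claim requires 9 − 1 (= 8) to equal 8, which holds.

True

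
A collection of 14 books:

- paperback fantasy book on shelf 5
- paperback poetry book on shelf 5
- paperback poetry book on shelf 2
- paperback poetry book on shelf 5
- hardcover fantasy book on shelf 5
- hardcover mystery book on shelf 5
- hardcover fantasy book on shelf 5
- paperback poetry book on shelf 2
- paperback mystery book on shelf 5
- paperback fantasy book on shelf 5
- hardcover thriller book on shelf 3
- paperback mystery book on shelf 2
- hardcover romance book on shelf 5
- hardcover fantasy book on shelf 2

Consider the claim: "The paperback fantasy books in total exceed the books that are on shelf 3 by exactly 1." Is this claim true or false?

There are 2 paperback fantasy books.
There is 1 book on shelf 3.
The claim requires 2 − 1 (= 1) to equal 1, which holds.

True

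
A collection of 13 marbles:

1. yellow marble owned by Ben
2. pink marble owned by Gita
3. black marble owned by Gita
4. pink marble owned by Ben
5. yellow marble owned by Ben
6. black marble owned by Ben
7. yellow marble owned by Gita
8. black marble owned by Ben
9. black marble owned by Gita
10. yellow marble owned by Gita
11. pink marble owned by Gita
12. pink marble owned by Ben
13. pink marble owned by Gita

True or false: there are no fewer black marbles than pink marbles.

False

black marbles: 4.
pink marbles: 5.
The claim requires 4 ≥ 5, which does not hold.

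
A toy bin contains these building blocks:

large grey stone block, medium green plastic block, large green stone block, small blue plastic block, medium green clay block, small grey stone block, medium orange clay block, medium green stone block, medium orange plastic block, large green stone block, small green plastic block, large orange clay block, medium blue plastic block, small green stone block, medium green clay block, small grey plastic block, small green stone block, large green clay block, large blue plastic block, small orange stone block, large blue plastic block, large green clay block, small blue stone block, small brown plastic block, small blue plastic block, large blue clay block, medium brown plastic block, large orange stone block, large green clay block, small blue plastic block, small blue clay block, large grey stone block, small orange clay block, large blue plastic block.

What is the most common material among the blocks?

Counts by material: plastic 13, stone 11, clay 10.
The maximum is 13, held uniquely by plastic.

plastic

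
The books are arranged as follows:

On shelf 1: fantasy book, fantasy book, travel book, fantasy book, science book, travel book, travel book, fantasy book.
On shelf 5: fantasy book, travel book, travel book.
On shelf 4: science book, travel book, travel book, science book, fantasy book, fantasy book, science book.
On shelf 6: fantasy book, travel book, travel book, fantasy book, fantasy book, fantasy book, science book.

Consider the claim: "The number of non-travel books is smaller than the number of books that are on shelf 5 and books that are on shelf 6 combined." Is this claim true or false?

False

|non-travel books| = 16.
books on shelf 5: 3; books on shelf 6: 7; combined: 3 + 7 = 10.
The claim requires 16 < 10, which does not hold.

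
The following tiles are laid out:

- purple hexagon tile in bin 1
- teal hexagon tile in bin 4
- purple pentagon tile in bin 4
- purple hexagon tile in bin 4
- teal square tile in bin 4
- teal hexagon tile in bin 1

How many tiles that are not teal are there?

Total tiles: 6; with the excluded value: 3; remaining 6 − 3 = 3.

3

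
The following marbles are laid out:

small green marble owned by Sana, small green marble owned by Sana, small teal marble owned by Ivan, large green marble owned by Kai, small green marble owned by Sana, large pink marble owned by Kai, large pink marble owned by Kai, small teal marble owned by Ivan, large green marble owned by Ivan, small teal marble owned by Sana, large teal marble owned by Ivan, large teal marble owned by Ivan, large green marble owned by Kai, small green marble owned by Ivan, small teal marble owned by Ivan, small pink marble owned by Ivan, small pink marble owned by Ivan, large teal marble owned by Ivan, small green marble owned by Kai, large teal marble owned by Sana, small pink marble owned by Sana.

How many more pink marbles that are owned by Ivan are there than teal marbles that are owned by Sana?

0

pink marbles owned by Ivan: 2.
teal marbles owned by Sana: 2.
2 − 2 = 0.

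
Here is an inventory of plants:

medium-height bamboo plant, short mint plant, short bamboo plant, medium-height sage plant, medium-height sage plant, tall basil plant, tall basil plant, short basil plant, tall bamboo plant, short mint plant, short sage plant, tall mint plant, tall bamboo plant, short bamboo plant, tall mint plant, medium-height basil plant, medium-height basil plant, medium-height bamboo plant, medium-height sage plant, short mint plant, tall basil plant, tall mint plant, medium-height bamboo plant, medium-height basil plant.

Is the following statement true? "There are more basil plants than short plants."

False

|basil plants| = 7.
|short plants| = 7.
The claim requires 7 > 7, which does not hold.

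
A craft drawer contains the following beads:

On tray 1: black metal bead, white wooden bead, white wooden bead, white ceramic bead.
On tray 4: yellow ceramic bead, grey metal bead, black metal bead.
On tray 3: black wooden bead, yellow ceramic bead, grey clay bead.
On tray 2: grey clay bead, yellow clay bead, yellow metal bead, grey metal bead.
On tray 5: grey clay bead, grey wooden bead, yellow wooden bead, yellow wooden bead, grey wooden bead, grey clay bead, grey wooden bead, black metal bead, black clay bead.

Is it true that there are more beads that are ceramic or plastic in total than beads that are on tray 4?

False

There are 3 beads that are ceramic or plastic.
There are 3 beads on tray 4.
The claim requires 3 > 3, which does not hold.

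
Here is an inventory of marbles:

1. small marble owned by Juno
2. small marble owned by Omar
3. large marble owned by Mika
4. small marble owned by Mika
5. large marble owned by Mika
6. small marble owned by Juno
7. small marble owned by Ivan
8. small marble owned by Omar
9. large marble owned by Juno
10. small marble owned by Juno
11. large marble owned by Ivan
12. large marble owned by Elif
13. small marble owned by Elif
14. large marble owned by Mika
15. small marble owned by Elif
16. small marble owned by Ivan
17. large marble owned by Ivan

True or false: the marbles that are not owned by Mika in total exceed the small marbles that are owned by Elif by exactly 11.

marbles that are not owned by Mika: 13.
small marbles owned by Elif: 2.
The claim requires 13 − 2 (= 11) to equal 11, which holds.

True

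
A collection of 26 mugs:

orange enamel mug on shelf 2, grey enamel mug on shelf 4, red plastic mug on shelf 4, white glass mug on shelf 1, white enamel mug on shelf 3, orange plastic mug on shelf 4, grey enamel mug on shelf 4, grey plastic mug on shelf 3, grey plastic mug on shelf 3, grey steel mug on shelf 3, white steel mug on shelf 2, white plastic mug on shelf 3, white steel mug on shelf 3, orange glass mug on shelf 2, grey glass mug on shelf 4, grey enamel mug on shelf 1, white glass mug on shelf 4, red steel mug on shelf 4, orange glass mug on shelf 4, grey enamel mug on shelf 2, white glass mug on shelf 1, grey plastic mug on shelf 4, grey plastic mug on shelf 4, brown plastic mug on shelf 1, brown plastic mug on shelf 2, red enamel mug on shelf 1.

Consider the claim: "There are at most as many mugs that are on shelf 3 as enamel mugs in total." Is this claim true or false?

True

|mugs on shelf 3| = 6.
|enamel mugs| = 7.
The claim requires 6 ≤ 7, which holds.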